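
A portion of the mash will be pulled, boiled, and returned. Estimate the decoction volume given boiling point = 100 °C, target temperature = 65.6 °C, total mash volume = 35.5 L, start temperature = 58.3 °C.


V_dec = V_total·(T_target − T_start)/(T_boil − T_start)
V_dec = 35.5·(65.6 − 58.3)/(100 − 58.3)

6.2146 L


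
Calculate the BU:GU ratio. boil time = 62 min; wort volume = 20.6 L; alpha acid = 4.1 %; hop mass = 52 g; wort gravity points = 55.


U = 1.65·0.000125^(GP/1000)·(1−e^(−0.04t))/4.15;  IBU = (α/100)·m·U·1000/V;  BU:GU = IBU/GP
U = 1.65·0.000125^(55/1000)·(1−e^(−0.04·62))/4.15 = 0.2222
IBU = (4.1/100)·52·0.2222·1000/20.6 = 22.9987
BU:GU = 22.9987/55

0.4182


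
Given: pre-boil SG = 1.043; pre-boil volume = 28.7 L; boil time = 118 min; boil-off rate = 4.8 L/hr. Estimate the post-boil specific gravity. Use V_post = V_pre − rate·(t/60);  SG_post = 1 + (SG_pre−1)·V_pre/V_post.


V_post = 28.7 − 4.8·(118/60) = 19.2600
SG_post = 1 + (1.043 − 1)·28.7/19.2600

1.0641


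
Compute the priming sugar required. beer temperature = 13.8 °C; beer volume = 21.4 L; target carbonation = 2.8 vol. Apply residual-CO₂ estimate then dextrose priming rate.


residual = 14.695·(0.01821 + 0.09011·e^(−0.04·T));  sugar = (target − residual)·4.0·V
residual = 14.695·(0.01821 + 0.09011·e^(−0.04·13.8)) = 1.0300
sugar = (2.8 − 1.0300)·4.0·21.4

151.5080 g


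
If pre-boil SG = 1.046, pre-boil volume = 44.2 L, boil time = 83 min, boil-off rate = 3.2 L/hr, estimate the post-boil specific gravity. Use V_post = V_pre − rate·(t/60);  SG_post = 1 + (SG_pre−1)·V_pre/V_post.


V_post = 44.2 − 3.2·(83/60) = 39.7733
SG_post = 1 + (1.046 − 1)·44.2/39.7733

1.0511


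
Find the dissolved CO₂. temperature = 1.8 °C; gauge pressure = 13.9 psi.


vols = (P + 14.695)·(0.01821 + 0.09011·e^(−0.04·T))
vols = (13.9 + 14.695)·(0.01821 + 0.09011·e^(−0.04·1.8))

2.9184 volumes


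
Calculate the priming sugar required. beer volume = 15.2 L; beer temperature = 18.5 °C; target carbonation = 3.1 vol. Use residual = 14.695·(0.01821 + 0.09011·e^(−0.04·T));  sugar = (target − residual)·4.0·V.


residual = 14.695·(0.01821 + 0.09011·e^(−0.04·18.5)) = 0.8994
sugar = (3.1 − 0.8994)·4.0·15.2

133.7980 g


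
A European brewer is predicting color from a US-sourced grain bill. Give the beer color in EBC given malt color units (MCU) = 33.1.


SRM = 1.4922·MCU^0.6859;  EBC = SRM·1.97
SRM = 1.4922·33.1^0.6859 = 16.4542
EBC = 16.4542·1.97

32.4148 EBC


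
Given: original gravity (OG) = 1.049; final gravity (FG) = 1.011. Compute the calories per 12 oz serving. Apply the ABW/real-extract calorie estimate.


ABW = (OG−FG)·131.25·0.79/FG;  °P = 259 − 259/SG (for OG→OE and FG→AE);  RE = 0.1808·OE + 0.8192·AE;  Cal = (6.9·ABW + 4·(RE−0.1))·FG·3.55
ABW = (1.049 − 1.011)·131.25·0.79/1.011 = 3.8973
OE = 259 − 259/1.049 = 12.0982 °P
AE = 259 − 259/1.011 = 2.8180 °P
RE = 0.1808·12.0982 + 0.8192·2.8180 = 4.4959 °P
Cal = (6.9·3.8973 + 4·(4.4959−0.1))·1.011·3.55

159.6212 kcal


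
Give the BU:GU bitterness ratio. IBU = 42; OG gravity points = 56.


BU:GU = IBU / OG_points
BU:GU = 42 / 56

0.7500


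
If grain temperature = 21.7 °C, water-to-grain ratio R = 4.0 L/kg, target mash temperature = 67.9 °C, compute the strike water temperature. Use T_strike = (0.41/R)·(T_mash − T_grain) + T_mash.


T_strike = (0.41/4.0)·(67.9 − 21.7) + 67.9

72.6355 °C


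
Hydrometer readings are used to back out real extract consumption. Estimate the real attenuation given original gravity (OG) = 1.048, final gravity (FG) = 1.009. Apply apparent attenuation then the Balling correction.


AA = (OG−FG)/(OG−1)·100;  RA = AA·0.8192
AA = (1.048 − 1.009)/(1.048 − 1)·100 = 81.2500
RA = 81.2500·0.8192

66.5600 %


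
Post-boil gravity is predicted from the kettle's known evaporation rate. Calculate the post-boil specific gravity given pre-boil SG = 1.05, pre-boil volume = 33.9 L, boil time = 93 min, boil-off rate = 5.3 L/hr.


V_post = V_pre − rate·(t/60);  SG_post = 1 + (SG_pre−1)·V_pre/V_post
V_post = 33.9 − 5.3·(93/60) = 25.6850
SG_post = 1 + (1.05 − 1)·33.9/25.6850

1.0660


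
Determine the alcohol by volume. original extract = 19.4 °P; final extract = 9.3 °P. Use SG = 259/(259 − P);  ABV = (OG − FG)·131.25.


OG = 259/(259 − 19.4) = 1.0810
FG = 259/(259 − 9.3) = 1.0372
ABV = (1.0810 − 1.0372)·131.25

5.7387 % ABV


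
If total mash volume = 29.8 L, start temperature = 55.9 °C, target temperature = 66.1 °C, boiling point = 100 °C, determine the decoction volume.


V_dec = V_total·(T_target − T_start)/(T_boil − T_start)
V_dec = 29.8·(66.1 − 55.9)/(100 − 55.9)

6.8925 L


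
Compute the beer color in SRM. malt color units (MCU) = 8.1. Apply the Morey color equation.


SRM = 1.4922 · MCU^0.6859
SRM = 1.4922 · 8.1^0.6859

6.2655 SRM


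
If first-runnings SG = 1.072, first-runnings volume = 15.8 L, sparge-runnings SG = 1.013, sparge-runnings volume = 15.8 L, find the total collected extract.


total = Σ (SG_i − 1)·1000·V_i
first = (1.072 − 1)·1000·15.8 = 1137.6000
sparge = (1.013 − 1)·1000·15.8 = 205.4000
total = 1137.6000 + 205.4000

1343.0000 gravity·L


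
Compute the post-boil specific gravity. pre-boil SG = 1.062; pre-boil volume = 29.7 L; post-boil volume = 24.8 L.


SG_post = 1 + (SG_pre − 1)·V_pre/V_post
pts_pre = (1.062 − 1)·1000 = 62.0000
pts_post = 62.0000·29.7/24.8 = 74.2500
SG_post = 1 + 74.2500/1000

1.0743


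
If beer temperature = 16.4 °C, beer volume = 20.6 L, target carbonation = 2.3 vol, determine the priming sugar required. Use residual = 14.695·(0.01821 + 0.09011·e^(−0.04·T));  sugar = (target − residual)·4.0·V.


residual = 14.695·(0.01821 + 0.09011·e^(−0.04·16.4)) = 0.9547
sugar = (2.3 − 0.9547)·4.0·20.6

110.8497 g


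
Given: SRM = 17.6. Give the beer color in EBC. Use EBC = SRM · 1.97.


EBC = 17.6 · 1.97

34.6720 EBC


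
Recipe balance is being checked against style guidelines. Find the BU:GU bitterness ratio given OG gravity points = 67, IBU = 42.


BU:GU = IBU / OG_points
BU:GU = 42 / 67

0.6269


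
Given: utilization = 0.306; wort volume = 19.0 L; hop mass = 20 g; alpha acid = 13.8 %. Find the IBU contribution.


IBU = (α/100)·mass·U·1000 / V
IBU = (13.8/100)·20·0.306·1000 / 19.0

44.4505 IBU


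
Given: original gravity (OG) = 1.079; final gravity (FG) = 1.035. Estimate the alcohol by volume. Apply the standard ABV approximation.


ABV = (OG − FG) · 131.25
ABV = (1.079 − 1.035) · 131.25

5.7750 % ABV


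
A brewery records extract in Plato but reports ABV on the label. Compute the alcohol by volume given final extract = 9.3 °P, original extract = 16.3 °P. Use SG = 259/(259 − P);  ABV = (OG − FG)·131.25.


OG = 259/(259 − 16.3) = 1.0672
FG = 259/(259 − 9.3) = 1.0372
ABV = (1.0672 − 1.0372)·131.25

3.9265 % ABV


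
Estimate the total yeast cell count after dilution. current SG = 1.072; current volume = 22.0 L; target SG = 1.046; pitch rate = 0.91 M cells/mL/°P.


V_w = V·((SG_c−1)/(SG_t−1)−1);  °P = 259 − 259/SG_t;  cells = rate·(V+V_w)·°P
V_w = 22.0·((1.072−1)/(1.046−1)−1) = 12.4348
V_final = 22.0 + 12.4348 = 34.4348
°P = 259 − 259/1.046 = 11.3901
cells = 0.91·34.4348·11.3901

356.9149 billion cells


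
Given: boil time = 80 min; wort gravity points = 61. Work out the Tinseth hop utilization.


U = 1.65·0.000125^(GP/1000) · (1 − e^(−0.04·t))/4.15
bigness = 1.65·0.000125^(61/1000) = 0.9537
boil_factor = (1 − e^(−0.04·80))/4.15 = 0.2311
U = 0.9537 · 0.2311

0.2204


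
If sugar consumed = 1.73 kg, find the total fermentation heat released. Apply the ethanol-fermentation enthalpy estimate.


Q = m_sugar · 590 kJ/kg
Q = 1.73 · 590

1020.7000 kJ


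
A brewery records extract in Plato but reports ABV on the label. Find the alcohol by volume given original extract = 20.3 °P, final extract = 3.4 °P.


SG = 259/(259 − P);  ABV = (OG − FG)·131.25
OG = 259/(259 − 20.3) = 1.0850
FG = 259/(259 − 3.4) = 1.0133
ABV = (1.0850 − 1.0133)·131.25

9.4161 % ABV


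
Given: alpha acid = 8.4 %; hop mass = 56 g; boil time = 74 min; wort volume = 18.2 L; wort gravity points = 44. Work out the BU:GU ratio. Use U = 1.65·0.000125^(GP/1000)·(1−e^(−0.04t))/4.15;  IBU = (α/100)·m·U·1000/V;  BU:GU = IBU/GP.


U = 1.65·0.000125^(44/1000)·(1−e^(−0.04·74))/4.15 = 0.2539
IBU = (8.4/100)·56·0.2539·1000/18.2 = 65.6126
BU:GU = 65.6126/44

1.4912


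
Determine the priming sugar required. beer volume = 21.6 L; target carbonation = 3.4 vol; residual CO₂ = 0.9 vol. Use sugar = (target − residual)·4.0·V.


sugar = (3.4 − 0.9)·4.0·21.6

216.0000 g


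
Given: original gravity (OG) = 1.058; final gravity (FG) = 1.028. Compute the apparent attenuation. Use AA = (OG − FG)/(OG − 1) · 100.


AA = (1.058 − 1.028)/(1.058 − 1) · 100

51.7241 %


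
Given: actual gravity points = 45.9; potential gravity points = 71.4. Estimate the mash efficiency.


efficiency = actual / potential × 100
efficiency = 45.9 / 71.4 × 100

64.2857 %


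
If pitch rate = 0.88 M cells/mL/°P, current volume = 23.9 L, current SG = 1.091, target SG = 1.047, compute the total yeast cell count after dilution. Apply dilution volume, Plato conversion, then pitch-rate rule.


V_w = V·((SG_c−1)/(SG_t−1)−1);  °P = 259 − 259/SG_t;  cells = rate·(V+V_w)·°P
V_w = 23.9·((1.091−1)/(1.047−1)−1) = 22.3745
V_final = 23.9 + 22.3745 = 46.2745
°P = 259 − 259/1.047 = 11.6266
cells = 0.88·46.2745·11.6266

473.4510 billion cells


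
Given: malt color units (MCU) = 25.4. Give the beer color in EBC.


SRM = 1.4922·MCU^0.6859;  EBC = SRM·1.97
SRM = 1.4922·25.4^0.6859 = 13.7215
EBC = 13.7215·1.97

27.0314 EBC


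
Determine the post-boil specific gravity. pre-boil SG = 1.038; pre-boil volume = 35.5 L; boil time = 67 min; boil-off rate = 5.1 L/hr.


V_post = V_pre − rate·(t/60);  SG_post = 1 + (SG_pre−1)·V_pre/V_post
V_post = 35.5 − 5.1·(67/60) = 29.8050
SG_post = 1 + (1.038 − 1)·35.5/29.8050

1.0453


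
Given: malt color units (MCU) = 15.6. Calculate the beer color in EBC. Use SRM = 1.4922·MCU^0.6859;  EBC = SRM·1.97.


SRM = 1.4922·15.6^0.6859 = 9.8218
EBC = 9.8218·1.97

19.3490 EBC


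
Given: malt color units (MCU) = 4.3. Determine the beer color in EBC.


SRM = 1.4922·MCU^0.6859;  EBC = SRM·1.97
SRM = 1.4922·4.3^0.6859 = 4.0581
EBC = 4.0581·1.97

7.9945 EBC


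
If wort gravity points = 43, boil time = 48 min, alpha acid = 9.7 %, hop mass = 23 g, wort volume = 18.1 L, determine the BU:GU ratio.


U = 1.65·0.000125^(GP/1000)·(1−e^(−0.04t))/4.15;  IBU = (α/100)·m·U·1000/V;  BU:GU = IBU/GP
U = 1.65·0.000125^(43/1000)·(1−e^(−0.04·48))/4.15 = 0.2305
IBU = (9.7/100)·23·0.2305·1000/18.1 = 28.4167
BU:GU = 28.4167/43

0.6609


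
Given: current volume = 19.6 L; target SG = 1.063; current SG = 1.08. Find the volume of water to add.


V_water = V·((SG_curr − 1)/(SG_target − 1) − 1)
V_water = 19.6·((1.08 − 1)/(1.063 − 1) − 1)

5.2889 L


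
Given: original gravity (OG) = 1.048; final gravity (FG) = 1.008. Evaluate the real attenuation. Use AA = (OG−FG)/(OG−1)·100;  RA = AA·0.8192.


AA = (1.048 − 1.008)/(1.048 − 1)·100 = 83.3333
RA = 83.3333·0.8192

68.2667 %


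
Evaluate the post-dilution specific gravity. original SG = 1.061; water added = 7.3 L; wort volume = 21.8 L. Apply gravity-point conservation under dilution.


SG_new = 1 + (SG_old − 1)·V_old/(V_old + V_water)
pts = (1.061 − 1)·1000·21.8/(21.8 + 7.3) = 45.6976
SG_new = 1 + 45.6976/1000

1.0457


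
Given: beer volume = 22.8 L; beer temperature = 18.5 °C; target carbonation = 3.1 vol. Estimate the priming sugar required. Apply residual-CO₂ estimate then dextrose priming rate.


residual = 14.695·(0.01821 + 0.09011·e^(−0.04·T));  sugar = (target − residual)·4.0·V
residual = 14.695·(0.01821 + 0.09011·e^(−0.04·18.5)) = 0.8994
sugar = (3.1 − 0.8994)·4.0·22.8

200.6971 g


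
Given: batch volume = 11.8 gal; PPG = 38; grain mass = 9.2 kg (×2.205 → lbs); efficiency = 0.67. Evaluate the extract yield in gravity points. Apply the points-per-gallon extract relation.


points = lbs × PPG × eff / vol
lbs = 9.2 × 2.205 = 20.2860
points = 20.2860 × 38 × 0.67 / 11.8

43.7696 points


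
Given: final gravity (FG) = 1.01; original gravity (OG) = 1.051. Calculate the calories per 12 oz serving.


ABW = (OG−FG)·131.25·0.79/FG;  °P = 259 − 259/SG (for OG→OE and FG→AE);  RE = 0.1808·OE + 0.8192·AE;  Cal = (6.9·ABW + 4·(RE−0.1))·FG·3.55
ABW = (1.051 − 1.01)·131.25·0.79/1.01 = 4.2091
OE = 259 − 259/1.051 = 12.5680 °P
AE = 259 − 259/1.01 = 2.5644 °P
RE = 0.1808·12.5680 + 0.8192·2.5644 = 4.3730 °P
Cal = (6.9·4.2091 + 4·(4.3730−0.1))·1.01·3.55

165.4165 kcal


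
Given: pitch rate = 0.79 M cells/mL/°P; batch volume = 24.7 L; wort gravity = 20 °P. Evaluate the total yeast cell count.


cells (billions) = rate · V_L · °P
cells = 0.79 · 24.7 · 20

390.2600 billion cells


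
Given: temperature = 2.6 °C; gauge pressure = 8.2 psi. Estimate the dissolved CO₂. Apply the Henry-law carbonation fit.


vols = (P + 14.695)·(0.01821 + 0.09011·e^(−0.04·T))
vols = (8.2 + 14.695)·(0.01821 + 0.09011·e^(−0.04·2.6))

2.2762 volumes


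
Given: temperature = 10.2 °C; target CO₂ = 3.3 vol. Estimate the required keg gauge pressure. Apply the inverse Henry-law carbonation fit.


psi = vols/(0.01821 + 0.09011·e^(−0.04·T)) − 14.695
psi = 3.3/(0.01821 + 0.09011·e^(−0.04·10.2)) − 14.695

27.5416 psi


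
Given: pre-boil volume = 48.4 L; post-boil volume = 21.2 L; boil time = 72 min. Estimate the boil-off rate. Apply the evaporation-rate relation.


rate = (V_pre − V_post) / (t_min/60)
rate = (48.4 − 21.2) / (72/60)

22.6667 L/hr


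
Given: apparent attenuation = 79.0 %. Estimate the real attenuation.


RA = AA · 0.8192
RA = 79.0 · 0.8192

64.7168 %


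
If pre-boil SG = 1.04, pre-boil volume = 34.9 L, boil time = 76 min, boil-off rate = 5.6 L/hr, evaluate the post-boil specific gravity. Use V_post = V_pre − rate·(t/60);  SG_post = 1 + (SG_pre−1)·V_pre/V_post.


V_post = 34.9 − 5.6·(76/60) = 27.8067
SG_post = 1 + (1.04 − 1)·34.9/27.8067

1.0502


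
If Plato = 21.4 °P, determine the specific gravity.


SG = 259/(259 − P)
SG = 259/(259 − 21.4)

1.0901


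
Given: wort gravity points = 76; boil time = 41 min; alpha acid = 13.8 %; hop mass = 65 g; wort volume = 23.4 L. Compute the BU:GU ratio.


U = 1.65·0.000125^(GP/1000)·(1−e^(−0.04t))/4.15;  IBU = (α/100)·m·U·1000/V;  BU:GU = IBU/GP
U = 1.65·0.000125^(76/1000)·(1−e^(−0.04·41))/4.15 = 0.1619
IBU = (13.8/100)·65·0.1619·1000/23.4 = 62.0474
BU:GU = 62.0474/76

0.8164


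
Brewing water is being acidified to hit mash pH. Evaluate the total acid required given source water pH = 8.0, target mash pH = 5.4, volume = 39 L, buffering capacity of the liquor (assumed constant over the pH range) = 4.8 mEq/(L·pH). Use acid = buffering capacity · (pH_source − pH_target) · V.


acid = 4.8 · (8.0 − 5.4) · 39

486.7200 mEq


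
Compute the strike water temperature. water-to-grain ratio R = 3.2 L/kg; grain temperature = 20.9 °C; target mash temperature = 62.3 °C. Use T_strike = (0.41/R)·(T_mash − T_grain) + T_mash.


T_strike = (0.41/3.2)·(62.3 − 20.9) + 62.3

67.6044 °C


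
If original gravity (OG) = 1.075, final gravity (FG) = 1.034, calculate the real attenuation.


AA = (OG−FG)/(OG−1)·100;  RA = AA·0.8192
AA = (1.075 − 1.034)/(1.075 − 1)·100 = 54.6667
RA = 54.6667·0.8192

44.7829 %


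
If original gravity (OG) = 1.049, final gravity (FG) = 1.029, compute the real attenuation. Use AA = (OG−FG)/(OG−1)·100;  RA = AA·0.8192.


AA = (1.049 − 1.029)/(1.049 − 1)·100 = 40.8163
RA = 40.8163·0.8192

33.4367 %


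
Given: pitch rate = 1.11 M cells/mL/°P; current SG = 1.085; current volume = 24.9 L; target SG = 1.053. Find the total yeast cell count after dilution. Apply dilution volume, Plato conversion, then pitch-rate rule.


V_w = V·((SG_c−1)/(SG_t−1)−1);  °P = 259 − 259/SG_t;  cells = rate·(V+V_w)·°P
V_w = 24.9·((1.085−1)/(1.053−1)−1) = 15.0340
V_final = 24.9 + 15.0340 = 39.9340
°P = 259 − 259/1.053 = 13.0361
cells = 1.11·39.9340·13.0361

577.8467 billion cells


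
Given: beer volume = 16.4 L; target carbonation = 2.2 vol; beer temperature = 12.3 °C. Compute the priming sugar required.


residual = 14.695·(0.01821 + 0.09011·e^(−0.04·T));  sugar = (target − residual)·4.0·V
residual = 14.695·(0.01821 + 0.09011·e^(−0.04·12.3)) = 1.0772
sugar = (2.2 − 1.0772)·4.0·16.4

73.6560 g


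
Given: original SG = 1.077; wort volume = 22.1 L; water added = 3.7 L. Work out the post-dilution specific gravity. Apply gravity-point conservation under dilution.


SG_new = 1 + (SG_old − 1)·V_old/(V_old + V_water)
pts = (1.077 − 1)·1000·22.1/(22.1 + 3.7) = 65.9574
SG_new = 1 + 65.9574/1000

1.0660


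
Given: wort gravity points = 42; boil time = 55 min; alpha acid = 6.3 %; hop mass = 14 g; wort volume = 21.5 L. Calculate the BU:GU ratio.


U = 1.65·0.000125^(GP/1000)·(1−e^(−0.04t))/4.15;  IBU = (α/100)·m·U·1000/V;  BU:GU = IBU/GP
U = 1.65·0.000125^(42/1000)·(1−e^(−0.04·55))/4.15 = 0.2424
IBU = (6.3/100)·14·0.2424·1000/21.5 = 9.9434
BU:GU = 9.9434/42

0.2367


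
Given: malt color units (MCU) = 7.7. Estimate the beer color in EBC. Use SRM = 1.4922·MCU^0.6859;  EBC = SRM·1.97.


SRM = 1.4922·7.7^0.6859 = 6.0516
EBC = 6.0516·1.97

11.9217 EBC


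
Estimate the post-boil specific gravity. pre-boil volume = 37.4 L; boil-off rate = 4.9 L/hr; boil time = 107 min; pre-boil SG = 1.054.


V_post = V_pre − rate·(t/60);  SG_post = 1 + (SG_pre−1)·V_pre/V_post
V_post = 37.4 − 4.9·(107/60) = 28.6617
SG_post = 1 + (1.054 − 1)·37.4/28.6617

1.0705


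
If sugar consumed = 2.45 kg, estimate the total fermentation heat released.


Q = m_sugar · 590 kJ/kg
Q = 2.45 · 590

1445.5000 kJ


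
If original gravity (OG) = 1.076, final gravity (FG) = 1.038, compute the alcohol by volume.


ABV = (OG − FG) · 131.25
ABV = (1.076 − 1.038) · 131.25

4.9875 % ABV


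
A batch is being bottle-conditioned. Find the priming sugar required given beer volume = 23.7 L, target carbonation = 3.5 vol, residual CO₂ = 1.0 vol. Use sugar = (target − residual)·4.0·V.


sugar = (3.5 − 1.0)·4.0·23.7

237.0000 g


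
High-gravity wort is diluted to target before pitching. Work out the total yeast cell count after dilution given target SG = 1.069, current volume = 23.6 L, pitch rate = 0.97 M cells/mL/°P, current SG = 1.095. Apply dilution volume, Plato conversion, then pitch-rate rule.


V_w = V·((SG_c−1)/(SG_t−1)−1);  °P = 259 − 259/SG_t;  cells = rate·(V+V_w)·°P
V_w = 23.6·((1.095−1)/(1.069−1)−1) = 8.8928
V_final = 23.6 + 8.8928 = 32.4928
°P = 259 − 259/1.069 = 16.7175
cells = 0.97·32.4928·16.7175

526.9015 billion cells


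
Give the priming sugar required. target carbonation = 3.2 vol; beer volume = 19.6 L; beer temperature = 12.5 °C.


residual = 14.695·(0.01821 + 0.09011·e^(−0.04·T));  sugar = (target − residual)·4.0·V
residual = 14.695·(0.01821 + 0.09011·e^(−0.04·12.5)) = 1.0707
sugar = (3.2 − 1.0707)·4.0·19.6

166.9337 g


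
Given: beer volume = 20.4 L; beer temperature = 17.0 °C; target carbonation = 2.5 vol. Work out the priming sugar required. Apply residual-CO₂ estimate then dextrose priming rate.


residual = 14.695·(0.01821 + 0.09011·e^(−0.04·T));  sugar = (target − residual)·4.0·V
residual = 14.695·(0.01821 + 0.09011·e^(−0.04·17.0)) = 0.9384
sugar = (2.5 − 0.9384)·4.0·20.4

127.4232 g


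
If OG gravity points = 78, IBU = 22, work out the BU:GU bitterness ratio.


BU:GU = IBU / OG_points
BU:GU = 22 / 78

0.2821


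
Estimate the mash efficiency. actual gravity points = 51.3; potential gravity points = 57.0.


efficiency = actual / potential × 100
efficiency = 51.3 / 57.0 × 100

90.0000 %


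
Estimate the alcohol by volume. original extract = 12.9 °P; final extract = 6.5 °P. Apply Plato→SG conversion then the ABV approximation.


SG = 259/(259 − P);  ABV = (OG − FG)·131.25
OG = 259/(259 − 12.9) = 1.0524
FG = 259/(259 − 6.5) = 1.0257
ABV = (1.0524 − 1.0257)·131.25

3.5011 % ABV


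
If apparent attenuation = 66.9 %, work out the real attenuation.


RA = AA · 0.8192
RA = 66.9 · 0.8192

54.8045 %


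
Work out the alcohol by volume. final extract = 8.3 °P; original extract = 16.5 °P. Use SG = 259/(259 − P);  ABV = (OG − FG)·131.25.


OG = 259/(259 − 16.5) = 1.0680
FG = 259/(259 − 8.3) = 1.0331
ABV = (1.0680 − 1.0331)·131.25

4.5851 % ABV


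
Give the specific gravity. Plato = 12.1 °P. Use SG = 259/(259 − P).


SG = 259/(259 − 12.1)

1.0490


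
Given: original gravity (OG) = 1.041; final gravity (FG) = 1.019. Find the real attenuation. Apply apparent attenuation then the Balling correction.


AA = (OG−FG)/(OG−1)·100;  RA = AA·0.8192
AA = (1.041 − 1.019)/(1.041 − 1)·100 = 53.6585
RA = 53.6585·0.8192

43.9571 %


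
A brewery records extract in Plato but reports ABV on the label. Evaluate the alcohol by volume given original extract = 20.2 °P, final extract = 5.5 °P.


SG = 259/(259 − P);  ABV = (OG − FG)·131.25
OG = 259/(259 − 20.2) = 1.0846
FG = 259/(259 − 5.5) = 1.0217
ABV = (1.0846 − 1.0217)·131.25

8.2548 % ABV


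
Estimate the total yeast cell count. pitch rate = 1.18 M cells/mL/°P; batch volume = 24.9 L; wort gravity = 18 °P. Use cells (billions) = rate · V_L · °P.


cells = 1.18 · 24.9 · 18

528.8760 billion cells


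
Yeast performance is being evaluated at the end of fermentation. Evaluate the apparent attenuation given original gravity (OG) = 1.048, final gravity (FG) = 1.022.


AA = (OG − FG)/(OG − 1) · 100
AA = (1.048 − 1.022)/(1.048 − 1) · 100

54.1667 %


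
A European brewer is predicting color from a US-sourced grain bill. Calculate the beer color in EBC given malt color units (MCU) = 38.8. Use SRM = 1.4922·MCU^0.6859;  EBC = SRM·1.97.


SRM = 1.4922·38.8^0.6859 = 18.3488
EBC = 18.3488·1.97

36.1471 EBC


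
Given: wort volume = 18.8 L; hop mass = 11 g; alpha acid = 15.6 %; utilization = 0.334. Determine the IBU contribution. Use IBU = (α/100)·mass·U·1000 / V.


IBU = (15.6/100)·11·0.334·1000 / 18.8

30.4864 IBU


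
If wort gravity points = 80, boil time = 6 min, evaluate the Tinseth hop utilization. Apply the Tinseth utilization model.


U = 1.65·0.000125^(GP/1000) · (1 − e^(−0.04·t))/4.15
bigness = 1.65·0.000125^(80/1000) = 0.8040
boil_factor = (1 − e^(−0.04·6))/4.15 = 0.0514
U = 0.8040 · 0.0514

0.0413


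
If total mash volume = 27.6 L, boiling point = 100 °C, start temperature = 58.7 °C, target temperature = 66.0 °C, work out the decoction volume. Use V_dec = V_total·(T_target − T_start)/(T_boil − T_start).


V_dec = 27.6·(66.0 − 58.7)/(100 − 58.7)

4.8785 L


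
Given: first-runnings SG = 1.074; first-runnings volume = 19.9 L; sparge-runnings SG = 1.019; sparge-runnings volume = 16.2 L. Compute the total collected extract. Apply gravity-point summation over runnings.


total = Σ (SG_i − 1)·1000·V_i
first = (1.074 − 1)·1000·19.9 = 1472.6000
sparge = (1.019 − 1)·1000·16.2 = 307.8000
total = 1472.6000 + 307.8000

1780.4000 gravity·L


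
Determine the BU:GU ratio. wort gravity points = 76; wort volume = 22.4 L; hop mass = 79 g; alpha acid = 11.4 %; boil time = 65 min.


U = 1.65·0.000125^(GP/1000)·(1−e^(−0.04t))/4.15;  IBU = (α/100)·m·U·1000/V;  BU:GU = IBU/GP
U = 1.65·0.000125^(76/1000)·(1−e^(−0.04·65))/4.15 = 0.1859
IBU = (11.4/100)·79·0.1859·1000/22.4 = 74.7425
BU:GU = 74.7425/76

0.9835


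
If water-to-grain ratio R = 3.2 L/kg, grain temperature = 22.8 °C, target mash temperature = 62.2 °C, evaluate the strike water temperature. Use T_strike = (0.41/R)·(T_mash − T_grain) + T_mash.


T_strike = (0.41/3.2)·(62.2 − 22.8) + 62.2

67.2481 °C


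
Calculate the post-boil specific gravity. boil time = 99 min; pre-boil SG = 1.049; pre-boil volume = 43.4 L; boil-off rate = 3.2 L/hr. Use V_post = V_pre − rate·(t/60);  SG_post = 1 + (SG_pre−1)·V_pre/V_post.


V_post = 43.4 − 3.2·(99/60) = 38.1200
SG_post = 1 + (1.049 − 1)·43.4/38.1200

1.0558


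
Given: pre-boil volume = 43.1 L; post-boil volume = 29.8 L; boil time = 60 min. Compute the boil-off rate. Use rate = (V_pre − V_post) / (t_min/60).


rate = (43.1 − 29.8) / (60/60)

13.3000 L/hr


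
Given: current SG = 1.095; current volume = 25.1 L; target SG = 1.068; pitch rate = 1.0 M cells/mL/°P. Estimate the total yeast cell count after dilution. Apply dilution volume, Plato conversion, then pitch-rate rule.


V_w = V·((SG_c−1)/(SG_t−1)−1);  °P = 259 − 259/SG_t;  cells = rate·(V+V_w)·°P
V_w = 25.1·((1.095−1)/(1.068−1)−1) = 9.9662
V_final = 25.1 + 9.9662 = 35.0662
°P = 259 − 259/1.068 = 16.4906
cells = 1.0·35.0662·16.4906

578.2636 billion cells


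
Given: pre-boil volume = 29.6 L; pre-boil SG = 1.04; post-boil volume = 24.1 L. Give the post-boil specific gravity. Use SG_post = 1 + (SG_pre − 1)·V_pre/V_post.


pts_pre = (1.04 − 1)·1000 = 40.0000
pts_post = 40.0000·29.6/24.1 = 49.1286
SG_post = 1 + 49.1286/1000

1.0491


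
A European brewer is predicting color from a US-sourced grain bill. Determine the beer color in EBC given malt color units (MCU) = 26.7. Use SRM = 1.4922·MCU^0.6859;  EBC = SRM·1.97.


SRM = 1.4922·26.7^0.6859 = 14.1994
EBC = 14.1994·1.97

27.9729 EBC


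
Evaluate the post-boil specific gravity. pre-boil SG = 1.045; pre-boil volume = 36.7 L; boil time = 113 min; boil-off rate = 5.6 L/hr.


V_post = V_pre − rate·(t/60);  SG_post = 1 + (SG_pre−1)·V_pre/V_post
V_post = 36.7 − 5.6·(113/60) = 26.1533
SG_post = 1 + (1.045 − 1)·36.7/26.1533

1.0631


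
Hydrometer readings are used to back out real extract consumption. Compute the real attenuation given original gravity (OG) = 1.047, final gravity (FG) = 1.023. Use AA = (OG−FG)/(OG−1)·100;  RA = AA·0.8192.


AA = (1.047 − 1.023)/(1.047 − 1)·100 = 51.0638
RA = 51.0638·0.8192

41.8315 %


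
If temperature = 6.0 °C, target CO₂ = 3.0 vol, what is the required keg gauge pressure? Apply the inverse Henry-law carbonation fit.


psi = vols/(0.01821 + 0.09011·e^(−0.04·T)) − 14.695
psi = 3.0/(0.01821 + 0.09011·e^(−0.04·6.0)) − 14.695

18.9777 psi


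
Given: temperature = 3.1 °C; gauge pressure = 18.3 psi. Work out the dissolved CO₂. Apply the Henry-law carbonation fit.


vols = (P + 14.695)·(0.01821 + 0.09011·e^(−0.04·T))
vols = (18.3 + 14.695)·(0.01821 + 0.09011·e^(−0.04·3.1))

3.2273 volumes


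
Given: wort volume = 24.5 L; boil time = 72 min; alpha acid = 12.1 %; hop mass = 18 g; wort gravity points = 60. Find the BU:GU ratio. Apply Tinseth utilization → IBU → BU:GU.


U = 1.65·0.000125^(GP/1000)·(1−e^(−0.04t))/4.15;  IBU = (α/100)·m·U·1000/V;  BU:GU = IBU/GP
U = 1.65·0.000125^(60/1000)·(1−e^(−0.04·72))/4.15 = 0.2189
IBU = (12.1/100)·18·0.2189·1000/24.5 = 19.4559
BU:GU = 19.4559/60

0.3243


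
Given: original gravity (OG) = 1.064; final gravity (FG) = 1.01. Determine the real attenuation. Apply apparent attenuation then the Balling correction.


AA = (OG−FG)/(OG−1)·100;  RA = AA·0.8192
AA = (1.064 − 1.01)/(1.064 − 1)·100 = 84.3750
RA = 84.3750·0.8192

69.1200 %


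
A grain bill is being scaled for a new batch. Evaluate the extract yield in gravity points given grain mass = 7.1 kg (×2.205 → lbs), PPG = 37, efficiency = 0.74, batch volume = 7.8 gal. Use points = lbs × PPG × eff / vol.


lbs = 7.1 × 2.205 = 15.6555
points = 15.6555 × 37 × 0.74 / 7.8

54.9548 points


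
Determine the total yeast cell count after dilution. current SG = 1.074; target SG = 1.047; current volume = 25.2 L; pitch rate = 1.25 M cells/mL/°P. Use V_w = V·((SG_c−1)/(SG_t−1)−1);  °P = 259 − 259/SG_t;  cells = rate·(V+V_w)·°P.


V_w = 25.2·((1.074−1)/(1.047−1)−1) = 14.4766
V_final = 25.2 + 14.4766 = 39.6766
°P = 259 − 259/1.047 = 11.6266
cells = 1.25·39.6766·11.6266

576.6275 billion cells


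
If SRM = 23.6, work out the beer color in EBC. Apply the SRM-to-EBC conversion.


EBC = SRM · 1.97
EBC = 23.6 · 1.97

46.4920 EBC


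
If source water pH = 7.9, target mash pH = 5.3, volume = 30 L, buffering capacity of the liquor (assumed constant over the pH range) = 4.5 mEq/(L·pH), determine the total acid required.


acid = buffering capacity · (pH_source − pH_target) · V
acid = 4.5 · (7.9 − 5.3) · 30

351.0000 mEq


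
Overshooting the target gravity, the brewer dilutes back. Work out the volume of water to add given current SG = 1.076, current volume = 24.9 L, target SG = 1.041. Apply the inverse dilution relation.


V_water = V·((SG_curr − 1)/(SG_target − 1) − 1)
V_water = 24.9·((1.076 − 1)/(1.041 − 1) − 1)

21.2561 L


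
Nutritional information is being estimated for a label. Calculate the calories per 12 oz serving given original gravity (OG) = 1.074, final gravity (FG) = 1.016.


ABW = (OG−FG)·131.25·0.79/FG;  °P = 259 − 259/SG (for OG→OE and FG→AE);  RE = 0.1808·OE + 0.8192·AE;  Cal = (6.9·ABW + 4·(RE−0.1))·FG·3.55
ABW = (1.074 − 1.016)·131.25·0.79/1.016 = 5.9192
OE = 259 − 259/1.074 = 17.8454 °P
AE = 259 − 259/1.016 = 4.0787 °P
RE = 0.1808·17.8454 + 0.8192·4.0787 = 6.5678 °P
Cal = (6.9·5.9192 + 4·(6.5678−0.1))·1.016·3.55

240.6215 kcal


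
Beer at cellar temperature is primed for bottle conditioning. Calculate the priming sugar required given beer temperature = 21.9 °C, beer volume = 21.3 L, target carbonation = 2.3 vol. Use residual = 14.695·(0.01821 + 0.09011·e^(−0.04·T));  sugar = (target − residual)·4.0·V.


residual = 14.695·(0.01821 + 0.09011·e^(−0.04·21.9)) = 0.8190
sugar = (2.3 − 0.8190)·4.0·21.3

126.1779 g


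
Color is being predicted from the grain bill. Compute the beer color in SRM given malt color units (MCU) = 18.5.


SRM = 1.4922 · MCU^0.6859
SRM = 1.4922 · 18.5^0.6859

11.0403 SRM


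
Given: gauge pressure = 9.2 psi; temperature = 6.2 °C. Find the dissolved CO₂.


vols = (P + 14.695)·(0.01821 + 0.09011·e^(−0.04·T))
vols = (9.2 + 14.695)·(0.01821 + 0.09011·e^(−0.04·6.2))

2.1154 volumes


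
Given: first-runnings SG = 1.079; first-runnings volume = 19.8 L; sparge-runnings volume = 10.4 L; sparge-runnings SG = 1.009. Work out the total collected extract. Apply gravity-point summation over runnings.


total = Σ (SG_i − 1)·1000·V_i
first = (1.079 − 1)·1000·19.8 = 1564.2000
sparge = (1.009 − 1)·1000·10.4 = 93.6000
total = 1564.2000 + 93.6000

1657.8000 gravity·L


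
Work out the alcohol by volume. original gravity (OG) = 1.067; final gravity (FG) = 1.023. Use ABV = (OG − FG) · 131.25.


ABV = (1.067 − 1.023) · 131.25

5.7750 % ABV


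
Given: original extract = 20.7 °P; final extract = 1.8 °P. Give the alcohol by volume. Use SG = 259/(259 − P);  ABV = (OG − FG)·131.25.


OG = 259/(259 − 20.7) = 1.0869
FG = 259/(259 − 1.8) = 1.0070
ABV = (1.0869 − 1.0070)·131.25

10.4825 % ABV


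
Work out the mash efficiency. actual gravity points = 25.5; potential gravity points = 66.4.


efficiency = actual / potential × 100
efficiency = 25.5 / 66.4 × 100

38.4036 %


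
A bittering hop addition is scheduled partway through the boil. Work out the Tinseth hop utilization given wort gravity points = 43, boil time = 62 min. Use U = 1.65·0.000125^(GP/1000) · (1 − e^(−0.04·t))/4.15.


bigness = 1.65·0.000125^(43/1000) = 1.1211
boil_factor = (1 − e^(−0.04·62))/4.15 = 0.2208
U = 1.1211 · 0.2208

0.2475


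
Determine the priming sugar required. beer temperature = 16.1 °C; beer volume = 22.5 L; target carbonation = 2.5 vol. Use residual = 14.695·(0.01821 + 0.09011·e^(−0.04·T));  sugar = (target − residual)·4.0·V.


residual = 14.695·(0.01821 + 0.09011·e^(−0.04·16.1)) = 0.9630
sugar = (2.5 − 0.9630)·4.0·22.5

138.3272 g


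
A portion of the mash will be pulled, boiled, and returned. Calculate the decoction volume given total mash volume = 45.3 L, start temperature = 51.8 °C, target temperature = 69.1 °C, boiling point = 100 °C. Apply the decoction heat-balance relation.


V_dec = V_total·(T_target − T_start)/(T_boil − T_start)
V_dec = 45.3·(69.1 − 51.8)/(100 − 51.8)

16.2591 L


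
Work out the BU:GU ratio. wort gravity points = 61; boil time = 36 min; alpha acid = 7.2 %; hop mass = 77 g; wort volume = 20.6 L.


U = 1.65·0.000125^(GP/1000)·(1−e^(−0.04t))/4.15;  IBU = (α/100)·m·U·1000/V;  BU:GU = IBU/GP
U = 1.65·0.000125^(61/1000)·(1−e^(−0.04·36))/4.15 = 0.1754
IBU = (7.2/100)·77·0.1754·1000/20.6 = 47.1921
BU:GU = 47.1921/61

0.7736


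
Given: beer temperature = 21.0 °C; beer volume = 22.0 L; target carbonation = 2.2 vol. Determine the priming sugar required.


residual = 14.695·(0.01821 + 0.09011·e^(−0.04·T));  sugar = (target − residual)·4.0·V
residual = 14.695·(0.01821 + 0.09011·e^(−0.04·21.0)) = 0.8393
sugar = (2.2 − 0.8393)·4.0·22.0

119.7458 g


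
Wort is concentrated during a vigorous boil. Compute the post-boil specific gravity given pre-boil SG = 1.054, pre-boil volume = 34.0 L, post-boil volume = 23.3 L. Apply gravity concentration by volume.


SG_post = 1 + (SG_pre − 1)·V_pre/V_post
pts_pre = (1.054 − 1)·1000 = 54.0000
pts_post = 54.0000·34.0/23.3 = 78.7983
SG_post = 1 + 78.7983/1000

1.0788


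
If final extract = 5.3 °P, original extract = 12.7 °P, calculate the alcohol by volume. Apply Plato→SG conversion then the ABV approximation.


SG = 259/(259 − P);  ABV = (OG − FG)·131.25
OG = 259/(259 − 12.7) = 1.0516
FG = 259/(259 − 5.3) = 1.0209
ABV = (1.0516 − 1.0209)·131.25

4.0257 % ABV


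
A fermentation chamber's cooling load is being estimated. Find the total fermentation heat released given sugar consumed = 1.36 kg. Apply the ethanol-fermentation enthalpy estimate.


Q = m_sugar · 590 kJ/kg
Q = 1.36 · 590

802.4000 kJ


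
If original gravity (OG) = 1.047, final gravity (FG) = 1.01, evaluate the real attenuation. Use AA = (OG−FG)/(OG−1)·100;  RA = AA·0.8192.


AA = (1.047 − 1.01)/(1.047 − 1)·100 = 78.7234
RA = 78.7234·0.8192

64.4902 %


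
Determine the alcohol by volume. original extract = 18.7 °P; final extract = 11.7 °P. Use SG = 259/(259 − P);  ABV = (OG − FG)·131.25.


OG = 259/(259 − 18.7) = 1.0778
FG = 259/(259 − 11.7) = 1.0473
ABV = (1.0778 − 1.0473)·131.25

4.0042 % ABV


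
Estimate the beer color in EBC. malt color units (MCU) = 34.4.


SRM = 1.4922·MCU^0.6859;  EBC = SRM·1.97
SRM = 1.4922·34.4^0.6859 = 16.8948
EBC = 16.8948·1.97

33.2827 EBC


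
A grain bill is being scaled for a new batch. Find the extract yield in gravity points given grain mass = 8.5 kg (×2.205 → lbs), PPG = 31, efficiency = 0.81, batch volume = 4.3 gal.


points = lbs × PPG × eff / vol
lbs = 8.5 × 2.205 = 18.7425
points = 18.7425 × 31 × 0.81 / 4.3

109.4475 points


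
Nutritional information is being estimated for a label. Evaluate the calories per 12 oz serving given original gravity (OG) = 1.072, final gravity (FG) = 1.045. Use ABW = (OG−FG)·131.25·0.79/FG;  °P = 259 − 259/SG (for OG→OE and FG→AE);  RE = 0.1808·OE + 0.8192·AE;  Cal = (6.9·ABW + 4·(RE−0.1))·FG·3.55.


ABW = (1.072 − 1.045)·131.25·0.79/1.045 = 2.6790
OE = 259 − 259/1.072 = 17.3955 °P
AE = 259 − 259/1.045 = 11.1531 °P
RE = 0.1808·17.3955 + 0.8192·11.1531 = 12.2817 °P
Cal = (6.9·2.6790 + 4·(12.2817−0.1))·1.045·3.55

249.3401 kcal


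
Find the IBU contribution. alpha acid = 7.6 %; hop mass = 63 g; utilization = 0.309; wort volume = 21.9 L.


IBU = (α/100)·mass·U·1000 / V
IBU = (7.6/100)·63·0.309·1000 / 21.9

67.5567 IBU


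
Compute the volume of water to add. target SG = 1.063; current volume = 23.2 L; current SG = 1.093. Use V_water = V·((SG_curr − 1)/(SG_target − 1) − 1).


V_water = 23.2·((1.093 − 1)/(1.063 − 1) − 1)

11.0476 L


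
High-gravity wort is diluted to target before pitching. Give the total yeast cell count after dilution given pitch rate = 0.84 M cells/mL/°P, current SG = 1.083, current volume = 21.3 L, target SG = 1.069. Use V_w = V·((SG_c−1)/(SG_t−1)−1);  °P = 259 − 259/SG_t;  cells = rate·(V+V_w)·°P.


V_w = 21.3·((1.083−1)/(1.069−1)−1) = 4.3217
V_final = 21.3 + 4.3217 = 25.6217
°P = 259 − 259/1.069 = 16.7175
cells = 0.84·25.6217·16.7175

359.7982 billion cells


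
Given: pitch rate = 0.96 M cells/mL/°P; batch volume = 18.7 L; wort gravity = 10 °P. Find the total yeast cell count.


cells (billions) = rate · V_L · °P
cells = 0.96 · 18.7 · 10

179.5200 billion cells


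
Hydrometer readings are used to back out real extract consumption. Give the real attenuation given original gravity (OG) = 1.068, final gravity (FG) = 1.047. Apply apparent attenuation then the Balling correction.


AA = (OG−FG)/(OG−1)·100;  RA = AA·0.8192
AA = (1.068 − 1.047)/(1.068 − 1)·100 = 30.8824
RA = 30.8824·0.8192

25.2988 %


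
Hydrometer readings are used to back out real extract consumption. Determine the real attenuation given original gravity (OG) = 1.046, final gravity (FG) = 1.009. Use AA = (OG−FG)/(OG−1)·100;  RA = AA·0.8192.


AA = (1.046 − 1.009)/(1.046 − 1)·100 = 80.4348
RA = 80.4348·0.8192

65.8922 %


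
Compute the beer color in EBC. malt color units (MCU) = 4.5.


SRM = 1.4922·MCU^0.6859;  EBC = SRM·1.97
SRM = 1.4922·4.5^0.6859 = 4.1866
EBC = 4.1866·1.97

8.2477 EBC


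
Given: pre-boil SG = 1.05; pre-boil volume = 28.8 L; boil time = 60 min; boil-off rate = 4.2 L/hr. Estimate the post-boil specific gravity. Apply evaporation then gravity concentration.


V_post = V_pre − rate·(t/60);  SG_post = 1 + (SG_pre−1)·V_pre/V_post
V_post = 28.8 − 4.2·(60/60) = 24.6000
SG_post = 1 + (1.05 − 1)·28.8/24.6000

1.0585


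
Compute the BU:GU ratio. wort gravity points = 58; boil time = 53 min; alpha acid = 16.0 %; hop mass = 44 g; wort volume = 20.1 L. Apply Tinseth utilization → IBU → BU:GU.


U = 1.65·0.000125^(GP/1000)·(1−e^(−0.04t))/4.15;  IBU = (α/100)·m·U·1000/V;  BU:GU = IBU/GP
U = 1.65·0.000125^(58/1000)·(1−e^(−0.04·53))/4.15 = 0.2077
IBU = (16.0/100)·44·0.2077·1000/20.1 = 72.7613
BU:GU = 72.7613/58

1.2545


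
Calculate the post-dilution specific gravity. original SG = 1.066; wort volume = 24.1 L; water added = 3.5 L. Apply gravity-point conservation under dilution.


SG_new = 1 + (SG_old − 1)·V_old/(V_old + V_water)
pts = (1.066 − 1)·1000·24.1/(24.1 + 3.5) = 57.6304
SG_new = 1 + 57.6304/1000

1.0576


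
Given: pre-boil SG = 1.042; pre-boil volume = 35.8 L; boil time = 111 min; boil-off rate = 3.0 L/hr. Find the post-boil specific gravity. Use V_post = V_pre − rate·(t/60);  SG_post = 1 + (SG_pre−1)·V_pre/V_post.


V_post = 35.8 − 3.0·(111/60) = 30.2500
SG_post = 1 + (1.042 − 1)·35.8/30.2500

1.0497


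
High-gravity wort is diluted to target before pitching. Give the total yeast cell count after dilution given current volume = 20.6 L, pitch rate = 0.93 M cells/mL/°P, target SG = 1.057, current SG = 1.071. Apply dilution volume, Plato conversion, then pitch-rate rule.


V_w = V·((SG_c−1)/(SG_t−1)−1);  °P = 259 − 259/SG_t;  cells = rate·(V+V_w)·°P
V_w = 20.6·((1.071−1)/(1.057−1)−1) = 5.0596
V_final = 20.6 + 5.0596 = 25.6596
°P = 259 − 259/1.057 = 13.9669
cells = 0.93·25.6596·13.9669

333.2985 billion cells
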